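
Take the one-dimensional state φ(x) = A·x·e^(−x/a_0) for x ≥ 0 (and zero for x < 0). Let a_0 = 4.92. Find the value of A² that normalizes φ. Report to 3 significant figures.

The normalization condition is ∫|φ|² dx = 1 from 0 to ∞.
With φ = A·x·e^(−x/a_0), the integral evaluates to A²·[a_0^3/4].
Hence A² = 1/[a_0^3/4].
Plugging in a_0 = 4.92 yields A = 0.1833.

A^2 ≈ 0.0336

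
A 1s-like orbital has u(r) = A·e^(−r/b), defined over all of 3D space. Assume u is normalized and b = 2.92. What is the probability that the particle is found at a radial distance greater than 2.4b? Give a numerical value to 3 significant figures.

Integrate the radial probability density 4πr²|u|² over r > 2.4b.
The full normalization integral is A²·[π·b^3] = 1, fixing A².
Substituting t = r/b, A², 4π and the length scale all cancel in the ratio: P = ∫_{2.4}^{∞} t^2·e^(-2·t) dt / ∫_{0}^{∞} t^2·e^(-2·t) dt.
With ∫ t^2·e^(-2·t) dt = -(2·t^2 + 2·t + 1)·e^(-2·t)/4 + C, the region integral is 433·e^(-24/5)/100 and the full one is 1/4.
Taking the ratio yields P = 0.1425.

P ≈ 0.143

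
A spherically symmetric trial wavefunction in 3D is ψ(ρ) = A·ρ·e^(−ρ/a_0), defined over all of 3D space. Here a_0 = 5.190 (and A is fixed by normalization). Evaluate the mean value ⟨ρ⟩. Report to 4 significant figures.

By definition ⟨ρ⟩ = ∫ ρ |ψ(ρ)|² 4πρ² dρ.
Recall ∫₀^∞ ρ^m e^(−ρ/β) dρ = m!·β^(m+1), evaluating both integrals, ⟨ρ⟩ = 5·a_0/2.
Putting a_0 = 5.190 gives 12.975.

⟨ρ⟩ ≈ 12.98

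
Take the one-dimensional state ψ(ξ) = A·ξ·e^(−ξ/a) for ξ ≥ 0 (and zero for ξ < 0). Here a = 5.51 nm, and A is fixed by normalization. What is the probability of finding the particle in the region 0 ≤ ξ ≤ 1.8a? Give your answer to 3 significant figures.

P ≈ 0.697

|ψ|² is the probability density, so P = ∫_{0}^{1.8a} |ψ|² dξ.
Since A² = 1/(a^3/4), this is the region integral divided by the full normalization integral.
In terms of u = ξ/a (A² and the length scale cancel between numerator and denominator), P = [∫_{0}^{1.8} u^2·e^(-2·u) du] / [∫_{0}^{∞} u^2·e^(-2·u) du].
Using ∫ u^2·e^(-2·u) du = -(2·u^2 + 2·u + 1)·e^(-2·u)/4, the numerator is 1/4 - 277·e^(-18/5)/100 and the denominator is 1/4.
Taking the ratio, P = 0.6973.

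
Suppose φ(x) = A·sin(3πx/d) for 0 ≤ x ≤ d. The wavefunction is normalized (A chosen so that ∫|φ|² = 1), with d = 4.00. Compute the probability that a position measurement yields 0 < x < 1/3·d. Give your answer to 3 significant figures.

|φ|² is the probability density, so P = ∫_{0}^{1/3·d} |φ|² dx.
The normalization integral ∫|φ|²dx over the whole domain equals d/2·A², and A² cancels in the ratio.
Let u = x/d; then A² and the length scale cancel, so P = ∫_{0}^{1/3} sin(3·π·u)^2 du ÷ ∫_{0}^{1} sin(3·π·u)^2 du.
An antiderivative of sin(3·π·u)^2 is u/2 - sin(6·π·u)/(12·π); evaluating from 0 to 1/3 gives 1/6, while the full integral is 1/2.
This works out to P = 1/3.

P ≈ 0.333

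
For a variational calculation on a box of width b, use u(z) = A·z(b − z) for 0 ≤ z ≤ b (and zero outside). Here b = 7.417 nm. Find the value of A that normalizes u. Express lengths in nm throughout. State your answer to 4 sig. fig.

A ≈ 0.03656 nm^(-5/2)

We need A² ∫|f|² dz = 1, taking the integral from 0 to b.
Expanding the polynomial and integrating term by term, the integral (without the A² prefactor) comes out to b^5/30.
So A² = (b^5/30)^(−1).
Substituting b = 7.417 gives A² = 0.0013365, so A = 0.036559.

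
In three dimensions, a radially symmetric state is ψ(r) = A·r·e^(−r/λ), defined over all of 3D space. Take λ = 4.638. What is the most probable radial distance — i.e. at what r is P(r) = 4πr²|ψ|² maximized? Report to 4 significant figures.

r ≈ 9.276

Set d/dr [P(r) = 4πr²|ψ|²] = 0 and solve for r > 0.
This gives r = 2·λ.
With λ = 4.638, the most probable radial distance is 9.2760.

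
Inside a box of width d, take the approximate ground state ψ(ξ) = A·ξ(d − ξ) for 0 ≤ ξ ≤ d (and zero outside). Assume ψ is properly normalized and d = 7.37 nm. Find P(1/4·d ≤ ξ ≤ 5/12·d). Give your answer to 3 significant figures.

P ≈ 0.243

|ψ|² is the probability density, so P = ∫_{1/4·d}^{5/12·d} |ψ|² dξ.
With A² fixed by ∫|ψ|² = 1, i.e. A² = (d^5/30)^(−1), substitute and integrate.
Let u = ξ/d; then A² and the length scale cancel, so P = ∫_{1/4}^{5/12} u^2·(1 - u)^2 du ÷ ∫_{0}^{1} u^2·(1 - u)^2 du.
An antiderivative of u^2·(1 - u)^2 is u^3·(6·u^2 - 15·u + 10)/30; evaluating from 1/4 to 5/12 gives ≈ 0.0081035, while the full integral is 1/30.
Evaluating gives P = 0.2431.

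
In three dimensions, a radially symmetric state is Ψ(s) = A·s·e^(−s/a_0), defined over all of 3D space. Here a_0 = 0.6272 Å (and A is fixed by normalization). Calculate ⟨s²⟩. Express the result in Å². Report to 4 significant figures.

⟨s^2⟩ ≈ 2.950 Å^2

The expectation value is the |Ψ|²-weighted average of s^2: ∫ s^2|Ψ|² 4πs² ds.
Recall ∫₀^∞ s^m e^(−s/β) ds = m!·β^(m+1), evaluating both integrals, ⟨s²⟩ = 15·a_0^2/2.
With a_0 = 0.6272, ⟨s^2⟩ = 2.9503.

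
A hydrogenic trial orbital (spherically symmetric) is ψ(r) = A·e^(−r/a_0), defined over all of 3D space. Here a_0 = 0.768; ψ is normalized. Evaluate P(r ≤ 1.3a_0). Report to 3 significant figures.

P = ∫ |ψ|² 4πr² dr over r ≤ 1.3a_0.
A² is fixed by ∫₀^∞ 4πr²|ψ|² dr = 1, i.e. A² = (π·a_0^3)^(−1).
Let u = r/a_0; then A², 4π and the length scale all cancel, so P = ∫_{0}^{1.3} u^2·e^(-2·u) du ÷ ∫_{0}^{∞} u^2·e^(-2·u) du.
Using ∫ u^2·e^(-2·u) du = -(2·u^2 + 2·u + 1)·e^(-2·u)/4, the numerator is 1/4 - 349·e^(-13/5)/200 and the denominator is 1/4.
Taking the ratio yields P = 0.4816.

P ≈ 0.482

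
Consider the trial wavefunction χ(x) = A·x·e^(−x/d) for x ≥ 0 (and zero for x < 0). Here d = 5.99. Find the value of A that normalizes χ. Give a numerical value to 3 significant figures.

A ≈ 0.136

Require ∫ |χ|² dx = 1 over the whole domain.
With χ = A·x·e^(−x/d), the integral evaluates to A²·[d^3/4].
So A² = (d^3/4)^(−1).
Plugging in d = 5.99 yields A = 0.1364.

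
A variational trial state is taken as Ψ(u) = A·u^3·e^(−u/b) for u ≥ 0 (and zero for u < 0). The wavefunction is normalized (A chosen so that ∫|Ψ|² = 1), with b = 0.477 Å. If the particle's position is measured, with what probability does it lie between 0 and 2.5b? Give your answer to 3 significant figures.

|Ψ|² is the probability density, so P = ∫_{0}^{2.5b} |Ψ|² du.
Since A² = 1/(45·b^7/8), this is the region integral divided by the full normalization integral.
Let t = u/b; then A² and the length scale cancel, so P = ∫_{0}^{2.5} t^6·e^(-2·t) dt ÷ ∫_{0}^{∞} t^6·e^(-2·t) dt.
Using ∫ t^6·e^(-2·t) dt = -(4·t^6 + 12·t^5 + 30·t^4 + 60·t^3 + 90·t^2 + 90·t + 45)·e^(-2·t)/8, the numerator is ≈ 1.3377 and the denominator is 45/8.
Taking the ratio, P = 0.2378.

P ≈ 0.238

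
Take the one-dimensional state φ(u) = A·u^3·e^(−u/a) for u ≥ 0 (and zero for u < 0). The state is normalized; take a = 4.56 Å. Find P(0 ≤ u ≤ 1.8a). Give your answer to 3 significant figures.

P ≈ 0.0733

The probability is P = ∫ |φ|² du over [0, 1.8a].
Since A² = 1/(45·a^7/8), this is the region integral divided by the full normalization integral.
Substituting t = u/a, A² and the length scale cancel in the ratio: P = ∫_{0}^{1.8} t^6·e^(-2·t) dt / ∫_{0}^{∞} t^6·e^(-2·t) dt.
Using ∫ t^6·e^(-2·t) dt = -(4·t^6 + 12·t^5 + 30·t^4 + 60·t^3 + 90·t^2 + 90·t + 45)·e^(-2·t)/8, the numerator is ≈ 0.41216 and the denominator is 45/8.
This works out to P = 0.07327.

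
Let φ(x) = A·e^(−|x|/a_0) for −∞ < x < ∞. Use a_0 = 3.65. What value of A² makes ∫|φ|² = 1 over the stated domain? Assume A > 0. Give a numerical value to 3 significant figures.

A^2 ≈ 0.274

Normalization requires ∫|φ|² dx = 1, integrated from −∞ to ∞.
Recall ∫₀^∞ x^m e^(−x/β) dx = m!·β^(m+1), carrying out the integral gives A² · a_0.
Substituting a_0 = 3.65 gives A² = 0.2740, so A = 0.5234.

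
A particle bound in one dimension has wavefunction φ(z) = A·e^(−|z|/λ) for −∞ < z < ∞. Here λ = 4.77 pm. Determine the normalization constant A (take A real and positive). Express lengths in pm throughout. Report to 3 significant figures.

The normalization condition is ∫|φ|² dz = 1 from −∞ to ∞.
The integral (without the A² prefactor) comes out to λ.
Plugging in λ = 4.77 yields A = 0.4579.

A ≈ 0.458 pm^(-1/2)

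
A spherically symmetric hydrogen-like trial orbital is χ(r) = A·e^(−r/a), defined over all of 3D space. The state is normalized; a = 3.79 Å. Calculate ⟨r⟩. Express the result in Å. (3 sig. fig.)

The expectation value is the |χ|²-weighted average of r: ∫ r|χ|² 4πr² dr.
Using ∫₀^∞ rⁿ e^(−αr) dr = n!/αⁿ⁺¹, since the A² factors cancel between numerator and denominator, ⟨r⟩ = 3·a/2.
Putting a = 3.79 gives 5.685.

⟨r⟩ ≈ 5.69 Å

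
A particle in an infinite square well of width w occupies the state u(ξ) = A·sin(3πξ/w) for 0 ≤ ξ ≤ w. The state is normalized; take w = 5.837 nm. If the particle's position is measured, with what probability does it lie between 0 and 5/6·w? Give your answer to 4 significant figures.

The probability is P = ∫ |u|² dξ over [0, 5/6·w].
Since A² = 1/(w/2), this is the region integral divided by the full normalization integral.
In terms of t = ξ/w (A² and the length scale cancel between numerator and denominator), P = [∫_{0}^{5/6} sin(3·π·t)^2 dt] / [∫_{0}^{1} sin(3·π·t)^2 dt].
An antiderivative of sin(3·π·t)^2 is t/2 - sin(6·π·t)/(12·π); evaluating from 0 to 5/6 gives 5/12, while the full integral is 1/2.
This works out to P = 5/6.

P ≈ 0.8333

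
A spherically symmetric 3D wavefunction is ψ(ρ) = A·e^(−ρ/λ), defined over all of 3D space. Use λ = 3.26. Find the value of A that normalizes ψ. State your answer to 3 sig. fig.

A ≈ 0.0959

We need A² ∫|f|² 4πρ² dρ = 1, taking the integral from 0 to ∞.
In 3D with spherical symmetry the volume element is 4πρ² dρ.
Using ∫₀^∞ ρⁿ e^(−αρ) dρ = n!/αⁿ⁺¹, ∫|ψ|² 4πρ² dρ = A²·(π·λ^3).
Plugging in λ = 3.26 yields A = 0.09585.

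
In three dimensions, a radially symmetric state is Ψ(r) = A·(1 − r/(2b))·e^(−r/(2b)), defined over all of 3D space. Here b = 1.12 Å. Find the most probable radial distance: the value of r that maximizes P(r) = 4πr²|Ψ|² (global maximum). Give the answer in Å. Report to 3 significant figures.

Differentiate P(r) = 4πr²|Ψ|² with respect to r and set to zero.
This gives r = b·(√(5) + 3).
With b = 1.12, the most probable radial distance is 5.864 Å.

r ≈ 5.86 Å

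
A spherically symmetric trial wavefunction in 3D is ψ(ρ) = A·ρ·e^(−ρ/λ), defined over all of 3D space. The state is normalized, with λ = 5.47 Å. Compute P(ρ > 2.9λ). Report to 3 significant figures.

P ≈ 0.313

Integrate the radial probability density 4πρ²|ψ|² over ρ > 2.9λ.
The full normalization integral is A²·[3·π·λ^5] = 1, fixing A².
Let u = ρ/λ; then A², 4π and the length scale all cancel, so P = ∫_{2.9}^{∞} u^4·e^(-2·u) du ÷ ∫_{0}^{∞} u^4·e^(-2·u) du.
With ∫ u^4·e^(-2·u) du = -(u^4/2 + u^3 + 3·u^2/2 + 3·u/2 + 3/4)·e^(-2·u) + C, the region integral is ≈ 0.23454 and the full one is 3/4.
This evaluates to P = 0.3127.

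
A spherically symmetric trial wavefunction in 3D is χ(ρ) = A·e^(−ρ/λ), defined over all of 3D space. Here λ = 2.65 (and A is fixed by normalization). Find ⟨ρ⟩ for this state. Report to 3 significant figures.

By definition ⟨ρ⟩ = ∫ ρ |χ(ρ)|² 4πρ² dρ.
Using ∫₀^∞ ρⁿ e^(−αρ) dρ = n!/αⁿ⁺¹, the ratio of the moment integral to the normalization integral gives ⟨ρ⟩ = 3·λ/2.
Putting λ = 2.65 gives 3.975.

⟨ρ⟩ ≈ 3.98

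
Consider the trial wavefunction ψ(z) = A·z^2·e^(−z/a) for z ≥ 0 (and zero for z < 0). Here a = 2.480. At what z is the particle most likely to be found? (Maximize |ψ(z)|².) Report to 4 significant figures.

The maximum of |ψ(z)|² occurs where its derivative vanishes.
Solving yields z = 2·a.
With a = 2.480, the most probable position is 4.9600.

z ≈ 4.960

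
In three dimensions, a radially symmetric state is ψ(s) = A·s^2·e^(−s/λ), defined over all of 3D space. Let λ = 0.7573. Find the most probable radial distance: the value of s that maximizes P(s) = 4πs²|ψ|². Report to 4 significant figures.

s ≈ 2.272

Differentiate P(s) = 4πs²|ψ|² with respect to s and set to zero.
This gives s = 3·λ.
With λ = 0.7573, the most probable radial distance is 2.2719.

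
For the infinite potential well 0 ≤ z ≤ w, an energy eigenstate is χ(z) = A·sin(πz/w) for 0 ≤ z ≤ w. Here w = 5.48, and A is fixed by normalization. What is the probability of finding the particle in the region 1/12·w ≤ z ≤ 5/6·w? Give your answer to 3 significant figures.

|χ|² is the probability density, so P = ∫_{1/12·w}^{5/6·w} |χ|² dz.
Since A² = 1/(w/2), this is the region integral divided by the full normalization integral.
Let u = z/w; then A² and the length scale cancel, so P = ∫_{1/12}^{5/6} sin(π·u)^2 du ÷ ∫_{0}^{1} sin(π·u)^2 du.
Using ∫ sin(π·u)^2 du = u/2 - sin(2·π·u)/(4·π), the numerator is 1/(8·π) + √(3)/(8·π) + 3/8 and the denominator is 1/2.
Evaluating gives P = (1 + √(3) + 3·π)/(4·π).

P ≈ 0.967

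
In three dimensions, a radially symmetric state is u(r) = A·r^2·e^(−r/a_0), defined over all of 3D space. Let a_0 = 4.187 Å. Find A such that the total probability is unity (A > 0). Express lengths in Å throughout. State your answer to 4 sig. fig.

A ≈ 0.0007919 Å^(-7/2)

We need A² ∫|f|² 4πr² dr = 1, taking the integral from 0 to ∞.
(Spherical symmetry: dV = 4πr² dr.)
The integral (without the A² prefactor) comes out to 45·π·a_0^7/2.
Setting this equal to 1 gives A² = 1/(45·π·a_0^7/2).
With a_0 = 4.187: A² = 6.2711E-7 and A = 0.00079191.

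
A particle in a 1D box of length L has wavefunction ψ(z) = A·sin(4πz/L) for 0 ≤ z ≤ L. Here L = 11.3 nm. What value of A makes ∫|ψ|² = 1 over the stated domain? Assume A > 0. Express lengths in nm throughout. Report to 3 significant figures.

A ≈ 0.421 nm^(-1/2)

Normalization requires ∫|ψ|² dz = 1, integrated from 0 to L.
With ψ = A·sin(4πz/L), the integral evaluates to A²·[L/2].
Setting this equal to 1 gives A² = 1/(L/2).
Substituting L = 11.3 gives A² = 0.1770, so A = 0.4207.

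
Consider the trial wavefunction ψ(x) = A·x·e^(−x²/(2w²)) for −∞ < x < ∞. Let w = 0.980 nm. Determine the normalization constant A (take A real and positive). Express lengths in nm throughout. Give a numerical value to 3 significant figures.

Require ∫ |ψ|² dx = 1 over the whole domain.
The integral (without the A² prefactor) comes out to √(π)·w^3/2.
So A² = (√(π)·w^3/2)^(−1).
With w = 0.980: A² = 1.199 and A = 1.095.

A ≈ 1.09 nm^(-3/2)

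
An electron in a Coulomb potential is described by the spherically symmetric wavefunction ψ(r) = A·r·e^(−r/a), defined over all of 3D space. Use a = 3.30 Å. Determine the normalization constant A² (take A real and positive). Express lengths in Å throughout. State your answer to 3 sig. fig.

Require ∫ |ψ|² 4πr² dr = 1 over the whole domain.
(Spherical symmetry: dV = 4πr² dr.)
Using ∫₀^∞ rⁿ e^(−αr) dr = n!/αⁿ⁺¹, carrying out the integral gives A² · 3·π·a^5.
So A² = (3·π·a^5)^(−1).
With a = 3.30: A² = 0.0002711 and A = 0.01647.

A^2 ≈ 0.000271 Å^(-5)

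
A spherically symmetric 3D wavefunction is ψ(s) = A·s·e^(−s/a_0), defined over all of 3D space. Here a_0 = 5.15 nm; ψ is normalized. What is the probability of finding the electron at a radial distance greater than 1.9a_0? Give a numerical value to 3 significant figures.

P ≈ 0.668

P = ∫ |ψ|² 4πs² ds over s > 1.9a_0.
Normalization gives A² = 1/(3·π·a_0^5).
In terms of u = s/a_0 (A², 4π and the length scale all cancel between numerator and denominator), P = [∫_{1.9}^{∞} u^4·e^(-2·u) du] / [∫_{0}^{∞} u^4·e^(-2·u) du].
Using ∫ u^4·e^(-2·u) du = -(u^4/2 + u^3 + 3·u^2/2 + 3·u/2 + 3/4)·e^(-2·u), the numerator is ≈ 0.50088 and the denominator is 3/4.
The region integral divided by the full integral gives P = 0.6678.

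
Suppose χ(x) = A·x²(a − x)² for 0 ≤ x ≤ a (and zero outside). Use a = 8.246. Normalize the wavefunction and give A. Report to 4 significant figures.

The normalization condition is ∫|χ|² dx = 1 from 0 to a.
∫|χ|² dx = A²·(a^9/630).
Setting this equal to 1 gives A² = 1/(a^9/630).
Substituting a = 8.246 gives A² = 0.0000035740, so A = 0.0018905.

A ≈ 0.001890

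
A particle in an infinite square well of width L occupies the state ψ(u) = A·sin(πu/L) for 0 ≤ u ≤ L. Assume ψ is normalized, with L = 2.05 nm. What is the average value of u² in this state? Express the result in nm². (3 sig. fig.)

By definition ⟨u²⟩ = ∫ u^2 |ψ(u)|² du.
Evaluating both integrals, ⟨u²⟩ = -L^2/(2·π^2) + L^2/3.
With L = 2.05, ⟨u^2⟩ = 1.188.

⟨u^2⟩ ≈ 1.19 nm^2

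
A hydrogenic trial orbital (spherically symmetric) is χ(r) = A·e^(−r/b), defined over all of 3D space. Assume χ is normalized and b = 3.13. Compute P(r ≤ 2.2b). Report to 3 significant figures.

P = ∫ |χ|² 4πr² dr over r ≤ 2.2b.
Normalization gives A² = 1/(π·b^3).
In terms of u = r/b (A², 4π and the length scale all cancel between numerator and denominator), P = [∫_{0}^{2.2} u^2·e^(-2·u) du] / [∫_{0}^{∞} u^2·e^(-2·u) du].
An antiderivative of u^2·e^(-2·u) is -(2·u^2 + 2·u + 1)·e^(-2·u)/4; evaluating from 0 to 2.2 gives 1/4 - 377·e^(-22/5)/100, while the full integral is 1/4.
Taking the ratio yields P = 0.8149.

P ≈ 0.815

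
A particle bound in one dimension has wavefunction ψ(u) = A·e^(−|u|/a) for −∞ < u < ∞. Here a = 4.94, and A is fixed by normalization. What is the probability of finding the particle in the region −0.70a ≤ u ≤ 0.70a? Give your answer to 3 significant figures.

P ≈ 0.753

|ψ|² is the probability density, so P = ∫_{−0.70a}^{0.70a} |ψ|² du.
The normalization integral ∫|ψ|²du over the whole domain equals a·A², and A² cancels in the ratio.
Both integrals are even about u = 0, so only the u ≥ 0 halves are needed (the factors of 2 cancel). In terms of t = u/a (A² and the length scale cancel between numerator and denominator), P = [∫_{0}^{0.70} e^(-2·t) dt] / [∫_{0}^{∞} e^(-2·t) dt].
With ∫ e^(-2·t) dt = -e^(-2·t)/2 + C, the region integral is 1/2 - e^(-7/5)/2 and the full one is 1/2.
Taking the ratio, P = 0.7534.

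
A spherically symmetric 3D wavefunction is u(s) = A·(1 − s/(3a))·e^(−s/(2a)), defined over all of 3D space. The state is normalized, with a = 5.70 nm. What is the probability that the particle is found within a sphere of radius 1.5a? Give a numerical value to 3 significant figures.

P ≈ 0.254

Integrate the radial probability density 4πs²|u|² over s ≤ 1.5a.
A² is fixed by ∫₀^∞ 4πs²|u|² ds = 1, i.e. A² = (8·π·a^3/3)^(−1).
Let t = s/a; then A², 4π and the length scale all cancel, so P = ∫_{0}^{1.5} t^2·(1 - t/3)^2·e^(-t) dt ÷ ∫_{0}^{∞} t^2·(1 - t/3)^2·e^(-t) dt.
An antiderivative of t^2·(1 - t/3)^2·e^(-t) is (-t^4 + 2·t^3 - 3·t^2 - 6·t - 6)·e^(-t)/9; evaluating from 0 to 1.5 gives 2/3 - 107·e^(-3/2)/48, while the full integral is 2/3.
This evaluates to P = 0.2539.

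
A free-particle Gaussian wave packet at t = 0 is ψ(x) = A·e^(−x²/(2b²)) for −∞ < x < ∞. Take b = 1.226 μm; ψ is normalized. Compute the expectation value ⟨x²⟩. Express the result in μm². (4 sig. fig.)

⟨x²⟩ = ∫ x^2 |ψ|² dx over the full domain.
Evaluating both integrals, ⟨x²⟩ = b^2/2.
With b = 1.226, ⟨x^2⟩ = 0.75154.

⟨x^2⟩ ≈ 0.7515 μm^2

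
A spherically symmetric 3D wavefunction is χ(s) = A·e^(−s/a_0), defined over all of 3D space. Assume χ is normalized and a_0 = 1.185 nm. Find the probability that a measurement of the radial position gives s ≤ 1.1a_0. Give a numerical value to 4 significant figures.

P ≈ 0.3773

With dV = 4πs²ds, the probability is ∫|χ|² dV over s ≤ 1.1a_0.
The full normalization integral is A²·[π·a_0^3] = 1, fixing A².
Substituting u = s/a_0, A², 4π and the length scale all cancel in the ratio: P = ∫_{0}^{1.1} u^2·e^(-2·u) du / ∫_{0}^{∞} u^2·e^(-2·u) du.
An antiderivative of u^2·e^(-2·u) is -(2·u^2 + 2·u + 1)·e^(-2·u)/4; evaluating from 0 to 1.1 gives 1/4 - 281·e^(-11/5)/200, while the full integral is 1/4.
This evaluates to P = 0.37729.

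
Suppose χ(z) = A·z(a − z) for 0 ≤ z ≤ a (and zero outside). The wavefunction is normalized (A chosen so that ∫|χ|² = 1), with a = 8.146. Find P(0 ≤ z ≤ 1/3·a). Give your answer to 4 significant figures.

P = ∫_{0}^{1/3·a} |χ(z)|² dz.
The normalization integral ∫|χ|²dz over the whole domain equals a^5/30·A², and A² cancels in the ratio.
Substituting u = z/a, A² and the length scale cancel in the ratio: P = ∫_{0}^{1/3} u^2·(1 - u)^2 du / ∫_{0}^{1} u^2·(1 - u)^2 du.
Using ∫ u^2·(1 - u)^2 du = u^3·(6·u^2 - 15·u + 10)/30, the numerator is 17/2430 and the denominator is 1/30.
Evaluating gives P = 17/81.

P ≈ 0.2099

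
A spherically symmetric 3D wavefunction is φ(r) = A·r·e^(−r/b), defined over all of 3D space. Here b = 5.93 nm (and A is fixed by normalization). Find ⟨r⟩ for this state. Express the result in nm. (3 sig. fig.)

⟨r⟩ ≈ 14.8 nm

⟨r⟩ = ∫ r |φ|² 4πr² dr over the full domain.
Recall ∫₀^∞ r^m e^(−r/β) dr = m!·β^(m+1), since the A² factors cancel between numerator and denominator, ⟨r⟩ = 5·b/2.
Putting b = 5.93 gives 14.83.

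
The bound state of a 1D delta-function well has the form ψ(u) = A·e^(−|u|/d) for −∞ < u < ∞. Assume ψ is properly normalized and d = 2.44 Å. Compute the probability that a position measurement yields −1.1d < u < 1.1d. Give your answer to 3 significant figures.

P ≈ 0.889

The probability is P = ∫ |ψ|² du over [−1.1d, 1.1d].
With A² fixed by ∫|ψ|² = 1, i.e. A² = (d)^(−1), substitute and integrate.
Both integrals are even about u = 0, so only the u ≥ 0 halves are needed (the factors of 2 cancel). Let t = u/d; then A² and the length scale cancel, so P = ∫_{0}^{1.1} e^(-2·t) dt ÷ ∫_{0}^{∞} e^(-2·t) dt.
With ∫ e^(-2·t) dt = -e^(-2·t)/2 + C, the region integral is 1/2 - e^(-11/5)/2 and the full one is 1/2.
The result is P = 0.8892.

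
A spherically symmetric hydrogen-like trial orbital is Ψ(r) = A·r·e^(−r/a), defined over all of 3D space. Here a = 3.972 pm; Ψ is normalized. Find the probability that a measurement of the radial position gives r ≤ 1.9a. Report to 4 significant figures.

P ≈ 0.3322

With dV = 4πr²dr, the probability is ∫|Ψ|² dV over r ≤ 1.9a.
A² is fixed by ∫₀^∞ 4πr²|Ψ|² dr = 1, i.e. A² = (3·π·a^5)^(−1).
Substituting u = r/a, A², 4π and the length scale all cancel in the ratio: P = ∫_{0}^{1.9} u^4·e^(-2·u) du / ∫_{0}^{∞} u^4·e^(-2·u) du.
With ∫ u^4·e^(-2·u) du = -(u^4/2 + u^3 + 3·u^2/2 + 3·u/2 + 3/4)·e^(-2·u) + C, the region integral is ≈ 0.249117 and the full one is 3/4.
The region integral divided by the full integral gives P = 0.33216.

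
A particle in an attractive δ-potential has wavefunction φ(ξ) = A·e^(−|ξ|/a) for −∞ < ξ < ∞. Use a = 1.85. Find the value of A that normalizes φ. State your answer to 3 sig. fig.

A ≈ 0.735

Require ∫ |φ|² dξ = 1 over the whole domain.
The integral (without the A² prefactor) comes out to a.
Setting this equal to 1 gives A² = 1/(a).
Substituting a = 1.85 gives A² = 0.5405, so A = 0.7352.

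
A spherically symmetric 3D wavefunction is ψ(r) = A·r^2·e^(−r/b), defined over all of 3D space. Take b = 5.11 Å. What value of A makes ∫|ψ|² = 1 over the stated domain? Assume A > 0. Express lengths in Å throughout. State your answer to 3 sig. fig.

A ≈ 0.000394 Å^(-7/2)

We need A² ∫|f|² 4πr² dr = 1, taking the integral from 0 to ∞.
The angular integral contributes 4π, leaving ∫₀^∞ r²|ψ|² dr.
Recall ∫₀^∞ r^m e^(−r/β) dr = m!·β^(m+1), carrying out the integral gives A² · 45·π·b^7/2.
With b = 5.11: A² = 1.555E-7 and A = 0.0003943.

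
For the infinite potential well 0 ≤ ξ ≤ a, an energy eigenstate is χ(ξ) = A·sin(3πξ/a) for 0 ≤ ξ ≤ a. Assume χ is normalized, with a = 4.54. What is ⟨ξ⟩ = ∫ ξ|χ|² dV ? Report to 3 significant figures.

⟨ξ⟩ ≈ 2.27

By definition ⟨ξ⟩ = ∫ ξ |χ(ξ)|² dξ.
With ∫₀^a sin²(nπξ/a) dξ = a/2, evaluating both integrals, ⟨ξ⟩ = a/2.
With a = 4.54, ⟨ξ⟩ = 2.270.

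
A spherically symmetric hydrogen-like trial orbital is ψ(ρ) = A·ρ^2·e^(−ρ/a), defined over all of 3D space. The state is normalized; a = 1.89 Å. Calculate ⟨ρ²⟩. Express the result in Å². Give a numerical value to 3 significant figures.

By definition ⟨ρ²⟩ = ∫ ρ^2 |ψ(ρ)|² 4πρ² dρ.
Recall ∫₀^∞ ρ^m e^(−ρ/β) dρ = m!·β^(m+1), the ratio of the moment integral to the normalization integral gives ⟨ρ²⟩ = 14·a^2.
Putting a = 1.89 gives 50.01.

⟨ρ^2⟩ ≈ 50.0 Å^2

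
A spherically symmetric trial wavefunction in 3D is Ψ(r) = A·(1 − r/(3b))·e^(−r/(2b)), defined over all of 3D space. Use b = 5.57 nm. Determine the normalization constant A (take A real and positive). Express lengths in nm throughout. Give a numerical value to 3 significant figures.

A ≈ 0.0263 nm^(-3/2)

Require ∫ |Ψ|² 4πr² dr = 1 over the whole domain.
The angular integral contributes 4π, leaving ∫₀^∞ r²|Ψ|² dr.
Carrying out the integral gives A² · 8·π·b^3/3.
Setting this equal to 1 gives A² = 1/(8·π·b^3/3).
Plugging in b = 5.57 yields A = 0.02628.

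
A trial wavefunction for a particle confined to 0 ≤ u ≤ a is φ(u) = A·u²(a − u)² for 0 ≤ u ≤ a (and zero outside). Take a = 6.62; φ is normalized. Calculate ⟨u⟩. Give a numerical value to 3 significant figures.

⟨u⟩ = ∫ u |φ|² du over the full domain.
Evaluating both integrals, ⟨u⟩ = a/2.
Putting a = 6.62 gives 3.310.

⟨u⟩ ≈ 3.31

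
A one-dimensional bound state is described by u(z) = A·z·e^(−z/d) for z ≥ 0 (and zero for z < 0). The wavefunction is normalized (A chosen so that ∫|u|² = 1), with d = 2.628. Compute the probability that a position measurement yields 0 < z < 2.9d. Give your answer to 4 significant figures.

P ≈ 0.9285

|u|² is the probability density, so P = ∫_{0}^{2.9d} |u|² dz.
With A² fixed by ∫|u|² = 1, i.e. A² = (d^3/4)^(−1), substitute and integrate.
Substituting t = z/d, A² and the length scale cancel in the ratio: P = ∫_{0}^{2.9} t^2·e^(-2·t) dt / ∫_{0}^{∞} t^2·e^(-2·t) dt.
With ∫ t^2·e^(-2·t) dt = -(2·t^2 + 2·t + 1)·e^(-2·t)/4 + C, the region integral is 1/4 - 1181·e^(-29/5)/200 and the full one is 1/4.
This works out to P = 0.92849.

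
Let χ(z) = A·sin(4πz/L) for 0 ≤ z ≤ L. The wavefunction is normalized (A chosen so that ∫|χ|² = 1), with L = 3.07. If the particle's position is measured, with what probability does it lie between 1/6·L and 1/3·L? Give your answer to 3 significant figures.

The probability is P = ∫ |χ|² dz over [1/6·L, 1/3·L].
Since A² = 1/(L/2), this is the region integral divided by the full normalization integral.
Substituting u = z/L, A² and the length scale cancel in the ratio: P = ∫_{1/6}^{1/3} sin(4·π·u)^2 du / ∫_{0}^{1} sin(4·π·u)^2 du.
An antiderivative of sin(4·π·u)^2 is u/2 - sin(4·π·u)·cos(4·π·u)/(8·π); evaluating from 1/6 to 1/3 gives -√(3)/(16·π) + 1/12, while the full integral is 1/2.
This works out to P = (-√(3)/8 + π/6)/π.

P ≈ 0.0978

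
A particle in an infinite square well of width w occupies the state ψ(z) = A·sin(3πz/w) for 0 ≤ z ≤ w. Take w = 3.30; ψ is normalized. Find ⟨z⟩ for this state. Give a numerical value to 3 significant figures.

By definition ⟨z⟩ = ∫ z |ψ(z)|² dz.
With ∫₀^w sin²(nπz/w) dz = w/2, since the A² factors cancel between numerator and denominator, ⟨z⟩ = w/2.
Putting w = 3.30 gives 1.650.

⟨z⟩ ≈ 1.65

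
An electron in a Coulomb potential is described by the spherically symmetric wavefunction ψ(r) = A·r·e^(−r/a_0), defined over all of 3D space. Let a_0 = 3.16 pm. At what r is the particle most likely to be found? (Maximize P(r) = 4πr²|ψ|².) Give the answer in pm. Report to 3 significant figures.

The maximum of P(r) = 4πr²|ψ|² occurs where its derivative vanishes.
This gives r = 2·a_0.
With a_0 = 3.16, the most probable radial distance is 6.320 pm.

r ≈ 6.32 pm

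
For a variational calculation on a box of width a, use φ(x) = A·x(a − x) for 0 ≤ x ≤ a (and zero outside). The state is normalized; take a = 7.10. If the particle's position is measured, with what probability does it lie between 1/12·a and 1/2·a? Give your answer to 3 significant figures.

|φ|² is the probability density, so P = ∫_{1/12·a}^{1/2·a} |φ|² dx.
With A² fixed by ∫|φ|² = 1, i.e. A² = (a^5/30)^(−1), substitute and integrate.
Substituting u = x/a, A² and the length scale cancel in the ratio: P = ∫_{1/12}^{1/2} u^2·(1 - u)^2 du / ∫_{0}^{1} u^2·(1 - u)^2 du.
With ∫ u^2·(1 - u)^2 du = u^3·(6·u^2 - 15·u + 10)/30 + C, the region integral is ≈ 0.016497 and the full one is 1/30.
Evaluating gives P = 0.4949.

P ≈ 0.495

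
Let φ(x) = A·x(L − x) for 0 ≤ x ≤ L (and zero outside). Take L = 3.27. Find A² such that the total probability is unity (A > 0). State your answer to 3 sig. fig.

A^2 ≈ 0.0802

We need A² ∫|f|² dx = 1, taking the integral from 0 to L.
Expanding the polynomial and integrating term by term, with φ = A·x(L − x), the integral evaluates to A²·[L^5/30].
Hence A² = 1/[L^5/30].
Plugging in L = 3.27 yields A = 0.2833.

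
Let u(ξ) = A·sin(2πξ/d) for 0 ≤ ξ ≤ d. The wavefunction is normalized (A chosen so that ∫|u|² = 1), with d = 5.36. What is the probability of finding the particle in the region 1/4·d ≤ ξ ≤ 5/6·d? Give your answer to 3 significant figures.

P = ∫_{1/4·d}^{5/6·d} |u(ξ)|² dξ.
Since A² = 1/(d/2), this is the region integral divided by the full normalization integral.
In terms of t = ξ/d (A² and the length scale cancel between numerator and denominator), P = [∫_{1/4}^{5/6} sin(2·π·t)^2 dt] / [∫_{0}^{1} sin(2·π·t)^2 dt].
With ∫ sin(2·π·t)^2 dt = t/2 - sin(4·π·t)/(8·π) + C, the region integral is √(3)/(16·π) + 7/24 and the full one is 1/2.
Taking the ratio, P = √(3)/(8·π) + 7/12.

P ≈ 0.652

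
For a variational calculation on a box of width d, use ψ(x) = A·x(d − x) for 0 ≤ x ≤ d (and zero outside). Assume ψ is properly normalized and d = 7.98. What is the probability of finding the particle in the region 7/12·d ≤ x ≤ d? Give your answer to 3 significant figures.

The probability is P = ∫ |ψ|² dx over [7/12·d, d].
The normalization integral ∫|ψ|²dx over the whole domain equals d^5/30·A², and A² cancels in the ratio.
Let u = x/d; then A² and the length scale cancel, so P = ∫_{7/12}^{1} u^2·(1 - u)^2 du ÷ ∫_{0}^{1} u^2·(1 - u)^2 du.
An antiderivative of u^2·(1 - u)^2 is u^3·(6·u^2 - 15·u + 10)/30; evaluating from 7/12 to 1 gives ≈ 0.011554, while the full integral is 1/30.
This works out to P = 0.3466.

P ≈ 0.347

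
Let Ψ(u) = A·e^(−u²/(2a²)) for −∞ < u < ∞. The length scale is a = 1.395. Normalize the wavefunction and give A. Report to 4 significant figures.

Require ∫ |Ψ|² du = 1 over the whole domain.
Differentiating ∫e^(−αu²) du = √(π/α) under α to get the higher moments, ∫|Ψ|² du = A²·(√(π)·a).
Plugging in a = 1.395 yields A = 0.63595.

A ≈ 0.6360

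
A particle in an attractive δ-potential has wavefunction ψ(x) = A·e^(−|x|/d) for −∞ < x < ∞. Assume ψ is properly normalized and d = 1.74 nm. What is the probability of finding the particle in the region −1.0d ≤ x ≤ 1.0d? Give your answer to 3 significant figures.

P ≈ 0.865

|ψ|² is the probability density, so P = ∫_{−1.0d}^{1.0d} |ψ|² dx.
With A² fixed by ∫|ψ|² = 1, i.e. A² = (d)^(−1), substitute and integrate.
By symmetry take twice the x ≥ 0 contribution in numerator and denominator; the 2's cancel. In terms of u = x/d (A² and the length scale cancel between numerator and denominator), P = [∫_{0}^{1.0} e^(-2·u) du] / [∫_{0}^{∞} e^(-2·u) du].
An antiderivative of e^(-2·u) is -e^(-2·u)/2; evaluating from 0 to 1.0 gives 1/2 - e^(-2)/2, while the full integral is 1/2.
This works out to P = 0.8647.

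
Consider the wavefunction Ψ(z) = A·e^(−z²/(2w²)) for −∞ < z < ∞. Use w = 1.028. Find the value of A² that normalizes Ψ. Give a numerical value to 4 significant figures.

We need A² ∫|f|² dz = 1, taking the integral from −∞ to ∞.
The integral (without the A² prefactor) comes out to √(π)·w.
Hence A² = 1/[√(π)·w].
Plugging in w = 1.028 yields A = 0.74083.

A^2 ≈ 0.5488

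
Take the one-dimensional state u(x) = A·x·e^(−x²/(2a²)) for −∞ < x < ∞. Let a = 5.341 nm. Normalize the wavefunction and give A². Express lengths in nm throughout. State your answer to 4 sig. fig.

A^2 ≈ 0.007406 nm^(-3)

Normalization requires ∫|u|² dx = 1, integrated from −∞ to ∞.
With ∫_{−∞}^{∞} x^(2m) e^(−αx²) dx = (2m−1)!!·√π / (2^m α^(m+1/2)), the integral (without the A² prefactor) comes out to √(π)·a^3/2.
Setting this equal to 1 gives A² = 1/(√(π)·a^3/2).
With a = 5.341: A² = 0.0074061 and A = 0.086058.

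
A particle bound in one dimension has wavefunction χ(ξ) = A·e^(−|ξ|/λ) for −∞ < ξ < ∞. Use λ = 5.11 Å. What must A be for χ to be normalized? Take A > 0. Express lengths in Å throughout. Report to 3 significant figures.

The normalization condition is ∫|χ|² dξ = 1 from −∞ to ∞.
The integral (without the A² prefactor) comes out to λ.
Plugging in λ = 5.11 yields A = 0.4424.

A ≈ 0.442 Å^(-1/2)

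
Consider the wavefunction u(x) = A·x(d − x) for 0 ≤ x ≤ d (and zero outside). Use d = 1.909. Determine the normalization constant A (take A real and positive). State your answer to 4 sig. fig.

A ≈ 1.088

Normalization requires ∫|u|² dx = 1, integrated from 0 to d.
The integral (without the A² prefactor) comes out to d^5/30.
Setting this equal to 1 gives A² = 1/(d^5/30).
Plugging in d = 1.909 yields A = 1.0878.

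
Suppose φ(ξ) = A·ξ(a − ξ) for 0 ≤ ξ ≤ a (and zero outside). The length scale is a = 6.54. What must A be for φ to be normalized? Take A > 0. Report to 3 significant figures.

Require ∫ |φ|² dξ = 1 over the whole domain.
Expanding the polynomial and integrating term by term, carrying out the integral gives A² · a^5/30.
Setting this equal to 1 gives A² = 1/(a^5/30).
With a = 6.54: A² = 0.002507 and A = 0.05007.

A ≈ 0.0501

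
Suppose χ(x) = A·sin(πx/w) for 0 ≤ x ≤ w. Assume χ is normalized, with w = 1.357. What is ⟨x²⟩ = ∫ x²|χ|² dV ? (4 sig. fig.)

⟨x^2⟩ ≈ 0.5205

The expectation value is the |χ|²-weighted average of x^2: ∫ x^2|χ|² dx.
Since the A² factors cancel between numerator and denominator, ⟨x²⟩ = -w^2/(2·π^2) + w^2/3.
With w = 1.357, ⟨x^2⟩ = 0.52053.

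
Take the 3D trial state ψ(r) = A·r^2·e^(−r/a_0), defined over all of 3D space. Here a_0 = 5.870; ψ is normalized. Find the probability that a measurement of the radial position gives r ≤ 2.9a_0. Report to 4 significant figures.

P = ∫ |ψ|² 4πr² dr over r ≤ 2.9a_0.
Normalization gives A² = 1/(45·π·a_0^7/2).
In terms of u = r/a_0 (A², 4π and the length scale all cancel between numerator and denominator), P = [∫_{0}^{2.9} u^6·e^(-2·u) du] / [∫_{0}^{∞} u^6·e^(-2·u) du].
With ∫ u^6·e^(-2·u) du = -(4·u^6 + 12·u^5 + 30·u^4 + 60·u^3 + 90·u^2 + 90·u + 45)·e^(-2·u)/8 + C, the region integral is ≈ 2.03405 and the full one is 45/8.
The region integral divided by the full integral gives P = 0.36161.

P ≈ 0.3616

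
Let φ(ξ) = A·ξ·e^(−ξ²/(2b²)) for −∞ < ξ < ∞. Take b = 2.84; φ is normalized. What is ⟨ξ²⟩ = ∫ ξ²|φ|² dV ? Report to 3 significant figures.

⟨ξ^2⟩ ≈ 12.1

⟨ξ²⟩ = ∫ ξ^2 |φ|² dξ over the full domain.
Since the A² factors cancel between numerator and denominator, ⟨ξ²⟩ = 3·b^2/2.
Putting b = 2.84 gives 12.10.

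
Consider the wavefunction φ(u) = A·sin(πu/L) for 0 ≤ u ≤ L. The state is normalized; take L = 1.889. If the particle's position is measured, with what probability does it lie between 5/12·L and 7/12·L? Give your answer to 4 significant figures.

P ≈ 0.3258

|φ|² is the probability density, so P = ∫_{5/12·L}^{7/12·L} |φ|² du.
With A² fixed by ∫|φ|² = 1, i.e. A² = (L/2)^(−1), substitute and integrate.
In terms of t = u/L (A² and the length scale cancel between numerator and denominator), P = [∫_{5/12}^{7/12} sin(π·t)^2 dt] / [∫_{0}^{1} sin(π·t)^2 dt].
With ∫ sin(π·t)^2 dt = t/2 - sin(2·π·t)/(4·π) + C, the region integral is 1/(4·π) + 1/12 and the full one is 1/2.
This works out to P = (3 + π)/(6·π).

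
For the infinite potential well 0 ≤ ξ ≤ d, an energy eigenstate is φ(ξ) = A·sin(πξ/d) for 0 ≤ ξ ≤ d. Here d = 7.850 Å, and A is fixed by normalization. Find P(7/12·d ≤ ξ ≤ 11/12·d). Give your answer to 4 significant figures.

P ≈ 0.3333

The probability is P = ∫ |φ|² dξ over [7/12·d, 11/12·d].
The normalization integral ∫|φ|²dξ over the whole domain equals d/2·A², and A² cancels in the ratio.
Substituting u = ξ/d, A² and the length scale cancel in the ratio: P = ∫_{7/12}^{11/12} sin(π·u)^2 du / ∫_{0}^{1} sin(π·u)^2 du.
With ∫ sin(π·u)^2 du = u/2 - sin(2·π·u)/(4·π) + C, the region integral is 1/6 and the full one is 1/2.
This works out to P = 1/3.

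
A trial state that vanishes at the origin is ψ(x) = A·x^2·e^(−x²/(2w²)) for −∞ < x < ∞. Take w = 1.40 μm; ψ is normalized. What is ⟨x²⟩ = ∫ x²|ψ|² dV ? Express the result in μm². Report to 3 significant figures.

⟨x²⟩ = ∫ x^2 |ψ|² dx over the full domain.
Differentiating ∫e^(−αx²) dx = √(π/α) under α to get the higher moments, evaluating both integrals, ⟨x²⟩ = 5·w^2/2.
With w = 1.40, ⟨x^2⟩ = 4.900.

⟨x^2⟩ ≈ 4.90 μm^2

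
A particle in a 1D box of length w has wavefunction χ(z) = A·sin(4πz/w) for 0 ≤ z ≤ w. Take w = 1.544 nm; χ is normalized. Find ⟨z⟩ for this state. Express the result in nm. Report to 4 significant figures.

⟨z⟩ ≈ 0.7720 nm

The expectation value is the |χ|²-weighted average of z: ∫ z|χ|² dz.
Evaluating both integrals, ⟨z⟩ = w/2.
Putting w = 1.544 gives 0.77200.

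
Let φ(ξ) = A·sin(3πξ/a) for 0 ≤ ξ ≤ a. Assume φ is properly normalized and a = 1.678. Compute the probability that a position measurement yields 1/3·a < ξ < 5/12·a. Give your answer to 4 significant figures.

|φ|² is the probability density, so P = ∫_{1/3·a}^{5/12·a} |φ|² dξ.
Since A² = 1/(a/2), this is the region integral divided by the full normalization integral.
In terms of u = ξ/a (A² and the length scale cancel between numerator and denominator), P = [∫_{1/3}^{5/12} sin(3·π·u)^2 du] / [∫_{0}^{1} sin(3·π·u)^2 du].
An antiderivative of sin(3·π·u)^2 is u/2 - sin(6·π·u)/(12·π); evaluating from 1/3 to 5/12 gives 1/24 - 1/(12·π), while the full integral is 1/2.
The result is P = (-2 + π)/(12·π).

P ≈ 0.03028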